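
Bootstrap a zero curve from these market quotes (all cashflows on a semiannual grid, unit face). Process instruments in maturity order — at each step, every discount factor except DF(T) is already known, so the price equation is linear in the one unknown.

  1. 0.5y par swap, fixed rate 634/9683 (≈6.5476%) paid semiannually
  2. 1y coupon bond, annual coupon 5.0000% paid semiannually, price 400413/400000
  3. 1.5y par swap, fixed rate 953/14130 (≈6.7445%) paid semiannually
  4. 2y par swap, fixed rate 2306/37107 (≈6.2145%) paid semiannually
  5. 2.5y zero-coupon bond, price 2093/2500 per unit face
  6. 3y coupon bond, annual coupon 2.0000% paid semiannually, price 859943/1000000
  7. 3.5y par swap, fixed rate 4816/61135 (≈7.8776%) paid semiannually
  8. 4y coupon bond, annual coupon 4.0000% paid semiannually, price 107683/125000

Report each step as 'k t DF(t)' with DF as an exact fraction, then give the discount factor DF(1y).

1 1/2 9683/10000
2 1 953/1000
3 3/2 9047/10000
4 2 8847/10000
5 5/2 2093/2500
6 3 504/625
7 7/2 949/1250
8 4 7247/10000
DF(1y) = 953/1000 ≈ 0.953000

step 1 [0.5y] swap r/2=317/9683: DF=(1 − 317/9683·(0))/(1+317/9683) = 9683/10000 ≈ 0.968300
step 2 [1y] bond c/2=1/40: DF=(400413/400000 − 1/40·(0.968300))/(1+1/40) = 953/1000 ≈ 0.953000
step 3 [1.5y] swap r/2=953/28260: DF=(1 − 953/28260·(0.968300+0.953000))/(1+953/28260) = 9047/10000 ≈ 0.904700
step 4 [2y] swap r/2=1153/37107: DF=(1 − 1153/37107·(0.968300+0.953000+0.904700))/(1+1153/37107) = 8847/10000 ≈ 0.884700
step 5 [2.5y] zero: DF = P = 2093/2500 ≈ 0.837200
step 6 [3y] bond c/2=1/100: DF=(859943/1000000 − 1/100·(0.968300+0.953000+0.904700+0.884700+0.837200))/(1+1/100) = 504/625 ≈ 0.806400
step 7 [3.5y] swap r/2=2408/61135: DF=(1 − 2408/61135·(0.968300+0.953000+0.904700+0.884700+0.837200+0.806400))/(1+2408/61135) = 949/1250 ≈ 0.759200
step 8 [4y] bond c/2=1/50: DF=(107683/125000 − 1/50·(0.968300+0.953000+0.904700+0.884700+0.837200+0.806400+0.759200))/(1+1/50) = 7247/10000 ≈ 0.724700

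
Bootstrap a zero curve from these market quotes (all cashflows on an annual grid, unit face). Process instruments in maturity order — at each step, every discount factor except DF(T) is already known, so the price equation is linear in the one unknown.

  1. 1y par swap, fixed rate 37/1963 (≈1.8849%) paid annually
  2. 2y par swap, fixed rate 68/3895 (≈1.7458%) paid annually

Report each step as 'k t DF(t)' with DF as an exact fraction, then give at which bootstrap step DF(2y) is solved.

1 1 1963/2000
2 2 483/500
DF(2y) is solved at step 2

step 1 [1y] swap r/1=37/1963: DF=(1 − 37/1963·(0))/(1+37/1963) = 1963/2000 ≈ 0.981500
step 2 [2y] swap r/1=68/3895: DF=(1 − 68/3895·(0.981500))/(1+68/3895) = 483/500 ≈ 0.966000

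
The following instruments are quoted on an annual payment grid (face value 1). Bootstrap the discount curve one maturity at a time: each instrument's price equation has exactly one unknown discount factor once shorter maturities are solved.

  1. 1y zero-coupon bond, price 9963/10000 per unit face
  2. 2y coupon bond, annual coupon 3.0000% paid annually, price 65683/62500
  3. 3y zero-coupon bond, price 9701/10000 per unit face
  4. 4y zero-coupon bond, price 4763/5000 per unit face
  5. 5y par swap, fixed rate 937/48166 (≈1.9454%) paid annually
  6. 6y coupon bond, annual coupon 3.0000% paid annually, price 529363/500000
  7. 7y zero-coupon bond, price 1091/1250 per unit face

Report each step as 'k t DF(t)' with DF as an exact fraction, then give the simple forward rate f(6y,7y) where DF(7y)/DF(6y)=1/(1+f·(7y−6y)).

step 1 [1y] zero: DF = P = 9963/10000 ≈ 0.996300
step 2 [2y] bond c/1=3/100: DF=(65683/62500 − 3/100·(0.996300))/(1+3/100) = 9913/10000 ≈ 0.991300
step 3 [3y] zero: DF = P = 9701/10000 ≈ 0.970100
step 4 [4y] zero: DF = P = 4763/5000 ≈ 0.952600
step 5 [5y] swap r/1=937/48166: DF=(1 − 937/48166·(0.996300+0.991300+0.970100+0.952600))/(1+937/48166) = 9063/10000 ≈ 0.906300
step 6 [6y] bond c/1=3/100: DF=(529363/500000 − 3/100·(0.996300+0.991300+0.970100+0.952600+0.906300))/(1+3/100) = 2219/2500 ≈ 0.887600
step 7 [7y] zero: DF = P = 1091/1250 ≈ 0.872800

1 1 9963/10000
2 2 9913/10000
3 3 9701/10000
4 4 4763/5000
5 5 9063/10000
6 6 2219/2500
7 7 1091/1250
f(6y,7y) = ((2219/2500)/(1091/1250) − 1)/(1) = 37/2182 ≈ 1.6957%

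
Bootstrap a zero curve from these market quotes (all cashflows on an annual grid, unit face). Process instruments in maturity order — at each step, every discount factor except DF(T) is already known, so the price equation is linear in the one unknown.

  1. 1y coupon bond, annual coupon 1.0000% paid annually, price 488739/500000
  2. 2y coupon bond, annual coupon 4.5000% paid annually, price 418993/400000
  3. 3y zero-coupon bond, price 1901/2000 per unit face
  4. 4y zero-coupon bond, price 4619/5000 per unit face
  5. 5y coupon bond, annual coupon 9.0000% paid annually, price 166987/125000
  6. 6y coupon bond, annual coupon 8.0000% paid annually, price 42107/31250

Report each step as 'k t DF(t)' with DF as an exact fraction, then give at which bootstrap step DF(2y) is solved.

1 1 4839/5000
2 2 9607/10000
3 3 1901/2000
4 4 4619/5000
5 5 2279/2500
6 6 1123/1250
DF(2y) is solved at step 2

step 1 [1y] bond c/1=1/100: DF=(488739/500000 − 1/100·(0))/(1+1/100) = 4839/5000 ≈ 0.967800
step 2 [2y] bond c/1=9/200: DF=(418993/400000 − 9/200·(0.967800))/(1+9/200) = 9607/10000 ≈ 0.960700
step 3 [3y] zero: DF = P = 1901/2000 ≈ 0.950500
step 4 [4y] zero: DF = P = 4619/5000 ≈ 0.923800
step 5 [5y] bond c/1=9/100: DF=(166987/125000 − 9/100·(0.967800+0.960700+0.950500+0.923800))/(1+9/100) = 2279/2500 ≈ 0.911600
step 6 [6y] bond c/1=2/25: DF=(42107/31250 − 2/25·(0.967800+0.960700+0.950500+0.923800+0.911600))/(1+2/25) = 1123/1250 ≈ 0.898400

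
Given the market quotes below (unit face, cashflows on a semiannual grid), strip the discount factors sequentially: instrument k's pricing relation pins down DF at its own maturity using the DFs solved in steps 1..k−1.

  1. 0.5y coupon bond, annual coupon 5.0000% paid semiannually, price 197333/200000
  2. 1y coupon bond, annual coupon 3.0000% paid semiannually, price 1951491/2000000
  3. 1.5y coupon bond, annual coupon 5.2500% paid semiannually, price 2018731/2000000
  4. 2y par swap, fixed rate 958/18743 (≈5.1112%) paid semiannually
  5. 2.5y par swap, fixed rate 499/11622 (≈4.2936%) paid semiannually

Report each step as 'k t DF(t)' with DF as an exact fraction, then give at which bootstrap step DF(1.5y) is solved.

step 1 [0.5y] bond c/2=1/40: DF=(197333/200000 − 1/40·(0))/(1+1/40) = 4813/5000 ≈ 0.962600
step 2 [1y] bond c/2=3/200: DF=(1951491/2000000 − 3/200·(0.962600))/(1+3/200) = 9471/10000 ≈ 0.947100
step 3 [1.5y] bond c/2=21/800: DF=(2018731/2000000 − 21/800·(0.962600+0.947100))/(1+21/800) = 9347/10000 ≈ 0.934700
step 4 [2y] swap r/2=479/18743: DF=(1 − 479/18743·(0.962600+0.947100+0.934700))/(1+479/18743) = 4521/5000 ≈ 0.904200
step 5 [2.5y] swap r/2=499/23244: DF=(1 − 499/23244·(0.962600+0.947100+0.934700+0.904200))/(1+499/23244) = 4501/5000 ≈ 0.900200

1 1/2 4813/5000
2 1 9471/10000
3 3/2 9347/10000
4 2 4521/5000
5 5/2 4501/5000
DF(1.5y) is solved at step 3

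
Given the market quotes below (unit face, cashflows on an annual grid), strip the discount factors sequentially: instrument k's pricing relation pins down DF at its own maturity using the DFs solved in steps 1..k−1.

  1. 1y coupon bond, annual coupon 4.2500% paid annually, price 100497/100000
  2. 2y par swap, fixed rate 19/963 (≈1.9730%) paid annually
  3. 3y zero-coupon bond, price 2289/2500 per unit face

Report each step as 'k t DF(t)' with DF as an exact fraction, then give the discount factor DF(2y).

step 1 [1y] bond c/1=17/400: DF=(100497/100000 − 17/400·(0))/(1+17/400) = 241/250 ≈ 0.964000
step 2 [2y] swap r/1=19/963: DF=(1 − 19/963·(0.964000))/(1+19/963) = 481/500 ≈ 0.962000
step 3 [3y] zero: DF = P = 2289/2500 ≈ 0.915600

1 1 241/250
2 2 481/500
3 3 2289/2500
DF(2y) = 481/500 ≈ 0.962000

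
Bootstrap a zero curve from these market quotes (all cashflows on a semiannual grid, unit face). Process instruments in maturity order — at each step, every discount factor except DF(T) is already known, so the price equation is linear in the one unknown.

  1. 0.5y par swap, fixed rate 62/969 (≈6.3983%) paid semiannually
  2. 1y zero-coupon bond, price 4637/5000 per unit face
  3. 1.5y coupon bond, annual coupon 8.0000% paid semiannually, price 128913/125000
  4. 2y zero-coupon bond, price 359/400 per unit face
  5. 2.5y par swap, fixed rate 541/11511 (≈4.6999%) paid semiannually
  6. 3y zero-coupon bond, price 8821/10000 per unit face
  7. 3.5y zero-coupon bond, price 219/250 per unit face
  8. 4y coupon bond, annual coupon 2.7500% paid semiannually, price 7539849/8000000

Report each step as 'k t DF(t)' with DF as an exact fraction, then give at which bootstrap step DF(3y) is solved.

1 1/2 969/1000
2 1 4637/5000
3 3/2 9187/10000
4 2 359/400
5 5/2 4459/5000
6 3 8821/10000
7 7/2 219/250
8 4 4217/5000
DF(3y) is solved at step 6

step 1 [0.5y] swap r/2=31/969: DF=(1 − 31/969·(0))/(1+31/969) = 969/1000 ≈ 0.969000
step 2 [1y] zero: DF = P = 4637/5000 ≈ 0.927400
step 3 [1.5y] bond c/2=1/25: DF=(128913/125000 − 1/25·(0.969000+0.927400))/(1+1/25) = 9187/10000 ≈ 0.918700
step 4 [2y] zero: DF = P = 359/400 ≈ 0.897500
step 5 [2.5y] swap r/2=541/23022: DF=(1 − 541/23022·(0.969000+0.927400+0.918700+0.897500))/(1+541/23022) = 4459/5000 ≈ 0.891800
step 6 [3y] zero: DF = P = 8821/10000 ≈ 0.882100
step 7 [3.5y] zero: DF = P = 219/250 ≈ 0.876000
step 8 [4y] bond c/2=11/800: DF=(7539849/8000000 − 11/800·(0.969000+0.927400+0.918700+0.897500+0.891800+0.882100+0.876000))/(1+11/800) = 4217/5000 ≈ 0.843400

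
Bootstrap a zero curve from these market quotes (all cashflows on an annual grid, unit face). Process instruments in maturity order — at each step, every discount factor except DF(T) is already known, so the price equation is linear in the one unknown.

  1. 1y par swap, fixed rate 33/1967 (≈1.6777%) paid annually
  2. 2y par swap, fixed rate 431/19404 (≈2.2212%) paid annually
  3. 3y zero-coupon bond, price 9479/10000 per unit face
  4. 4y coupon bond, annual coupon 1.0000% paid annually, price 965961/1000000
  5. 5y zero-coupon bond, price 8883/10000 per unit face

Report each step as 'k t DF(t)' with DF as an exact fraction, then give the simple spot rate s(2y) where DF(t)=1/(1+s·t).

1 1 1967/2000
2 2 9569/10000
3 3 9479/10000
4 4 4639/5000
5 5 8883/10000
s(2y) = (1/(9569/10000) − 1)/(2) = 431/19138 ≈ 2.2521%

step 1 [1y] swap r/1=33/1967: DF=(1 − 33/1967·(0))/(1+33/1967) = 1967/2000 ≈ 0.983500
step 2 [2y] swap r/1=431/19404: DF=(1 − 431/19404·(0.983500))/(1+431/19404) = 9569/10000 ≈ 0.956900
step 3 [3y] zero: DF = P = 9479/10000 ≈ 0.947900
step 4 [4y] bond c/1=1/100: DF=(965961/1000000 − 1/100·(0.983500+0.956900+0.947900))/(1+1/100) = 4639/5000 ≈ 0.927800
step 5 [5y] zero: DF = P = 8883/10000 ≈ 0.888300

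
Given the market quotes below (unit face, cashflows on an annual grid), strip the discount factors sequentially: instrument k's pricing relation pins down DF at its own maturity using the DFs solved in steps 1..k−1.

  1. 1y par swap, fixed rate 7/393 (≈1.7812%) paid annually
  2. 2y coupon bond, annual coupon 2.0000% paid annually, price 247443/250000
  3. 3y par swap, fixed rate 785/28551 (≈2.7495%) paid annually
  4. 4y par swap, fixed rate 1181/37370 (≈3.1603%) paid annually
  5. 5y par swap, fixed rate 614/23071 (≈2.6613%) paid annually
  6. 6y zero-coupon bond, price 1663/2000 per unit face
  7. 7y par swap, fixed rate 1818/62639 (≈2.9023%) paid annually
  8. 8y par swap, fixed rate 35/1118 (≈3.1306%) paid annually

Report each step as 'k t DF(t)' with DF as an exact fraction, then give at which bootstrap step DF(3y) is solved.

1 1 393/400
2 2 9511/10000
3 3 1843/2000
4 4 8819/10000
5 5 2193/2500
6 6 1663/2000
7 7 4091/5000
8 8 1559/2000
DF(3y) is solved at step 3

step 1 [1y] swap r/1=7/393: DF=(1 − 7/393·(0))/(1+7/393) = 393/400 ≈ 0.982500
step 2 [2y] bond c/1=1/50: DF=(247443/250000 − 1/50·(0.982500))/(1+1/50) = 9511/10000 ≈ 0.951100
step 3 [3y] swap r/1=785/28551: DF=(1 − 785/28551·(0.982500+0.951100))/(1+785/28551) = 1843/2000 ≈ 0.921500
step 4 [4y] swap r/1=1181/37370: DF=(1 − 1181/37370·(0.982500+0.951100+0.921500))/(1+1181/37370) = 8819/10000 ≈ 0.881900
step 5 [5y] swap r/1=614/23071: DF=(1 − 614/23071·(0.982500+0.951100+0.921500+0.881900))/(1+614/23071) = 2193/2500 ≈ 0.877200
step 6 [6y] zero: DF = P = 1663/2000 ≈ 0.831500
step 7 [7y] swap r/1=1818/62639: DF=(1 − 1818/62639·(0.982500+0.951100+0.921500+0.881900+0.877200+0.831500))/(1+1818/62639) = 4091/5000 ≈ 0.818200
step 8 [8y] swap r/1=35/1118: DF=(1 − 35/1118·(0.982500+0.951100+0.921500+0.881900+0.877200+0.831500+0.818200))/(1+35/1118) = 1559/2000 ≈ 0.779500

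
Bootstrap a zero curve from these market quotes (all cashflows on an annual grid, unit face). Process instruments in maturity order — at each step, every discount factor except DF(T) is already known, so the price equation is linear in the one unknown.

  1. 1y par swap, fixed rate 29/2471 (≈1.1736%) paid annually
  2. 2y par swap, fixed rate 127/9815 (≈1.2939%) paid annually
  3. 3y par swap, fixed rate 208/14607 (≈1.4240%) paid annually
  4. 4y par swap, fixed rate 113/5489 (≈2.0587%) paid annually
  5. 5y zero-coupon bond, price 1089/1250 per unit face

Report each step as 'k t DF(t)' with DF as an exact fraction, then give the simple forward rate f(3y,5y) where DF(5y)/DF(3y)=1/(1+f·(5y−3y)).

step 1 [1y] swap r/1=29/2471: DF=(1 − 29/2471·(0))/(1+29/2471) = 2471/2500 ≈ 0.988400
step 2 [2y] swap r/1=127/9815: DF=(1 − 127/9815·(0.988400))/(1+127/9815) = 4873/5000 ≈ 0.974600
step 3 [3y] swap r/1=208/14607: DF=(1 − 208/14607·(0.988400+0.974600))/(1+208/14607) = 599/625 ≈ 0.958400
step 4 [4y] swap r/1=113/5489: DF=(1 − 113/5489·(0.988400+0.974600+0.958400))/(1+113/5489) = 9209/10000 ≈ 0.920900
step 5 [5y] zero: DF = P = 1089/1250 ≈ 0.871200

1 1 2471/2500
2 2 4873/5000
3 3 599/625
4 4 9209/10000
5 5 1089/1250
f(3y,5y) = ((599/625)/(1089/1250) − 1)/(2) = 109/2178 ≈ 5.0046%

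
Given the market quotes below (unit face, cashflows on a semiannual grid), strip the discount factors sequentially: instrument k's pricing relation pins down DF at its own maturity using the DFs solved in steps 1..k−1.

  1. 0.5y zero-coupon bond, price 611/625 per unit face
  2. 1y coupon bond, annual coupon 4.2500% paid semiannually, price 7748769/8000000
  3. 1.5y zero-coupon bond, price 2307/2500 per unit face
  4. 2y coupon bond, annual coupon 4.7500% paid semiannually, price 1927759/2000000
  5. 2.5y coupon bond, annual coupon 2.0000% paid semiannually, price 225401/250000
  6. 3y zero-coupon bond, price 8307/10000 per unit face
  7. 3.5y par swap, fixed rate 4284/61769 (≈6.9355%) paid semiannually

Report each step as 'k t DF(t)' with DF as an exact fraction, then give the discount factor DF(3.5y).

1 1/2 611/625
2 1 9281/10000
3 3/2 2307/2500
4 2 8759/10000
5 5/2 107/125
6 3 8307/10000
7 7/2 3929/5000
DF(3.5y) = 3929/5000 ≈ 0.785800

step 1 [0.5y] zero: DF = P = 611/625 ≈ 0.977600
step 2 [1y] bond c/2=17/800: DF=(7748769/8000000 − 17/800·(0.977600))/(1+17/800) = 9281/10000 ≈ 0.928100
step 3 [1.5y] zero: DF = P = 2307/2500 ≈ 0.922800
step 4 [2y] bond c/2=19/800: DF=(1927759/2000000 − 19/800·(0.977600+0.928100+0.922800))/(1+19/800) = 8759/10000 ≈ 0.875900
step 5 [2.5y] bond c/2=1/100: DF=(225401/250000 − 1/100·(0.977600+0.928100+0.922800+0.875900))/(1+1/100) = 107/125 ≈ 0.856000
step 6 [3y] zero: DF = P = 8307/10000 ≈ 0.830700
step 7 [3.5y] swap r/2=2142/61769: DF=(1 − 2142/61769·(0.977600+0.928100+0.922800+0.875900+0.856000+0.830700))/(1+2142/61769) = 3929/5000 ≈ 0.785800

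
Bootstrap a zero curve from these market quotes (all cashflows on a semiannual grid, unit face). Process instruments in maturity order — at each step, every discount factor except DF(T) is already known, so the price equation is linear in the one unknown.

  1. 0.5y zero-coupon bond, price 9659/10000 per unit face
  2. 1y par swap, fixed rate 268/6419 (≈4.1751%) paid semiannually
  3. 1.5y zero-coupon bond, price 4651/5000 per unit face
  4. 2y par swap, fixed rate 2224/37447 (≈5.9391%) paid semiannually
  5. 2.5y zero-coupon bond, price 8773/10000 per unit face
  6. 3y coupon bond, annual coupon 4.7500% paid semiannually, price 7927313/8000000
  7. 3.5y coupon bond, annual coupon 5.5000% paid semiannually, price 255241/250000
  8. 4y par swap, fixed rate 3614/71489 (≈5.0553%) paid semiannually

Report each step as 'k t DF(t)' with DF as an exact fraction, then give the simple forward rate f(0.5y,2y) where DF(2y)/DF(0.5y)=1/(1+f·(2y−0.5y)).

step 1 [0.5y] zero: DF = P = 9659/10000 ≈ 0.965900
step 2 [1y] swap r/2=134/6419: DF=(1 − 134/6419·(0.965900))/(1+134/6419) = 4799/5000 ≈ 0.959800
step 3 [1.5y] zero: DF = P = 4651/5000 ≈ 0.930200
step 4 [2y] swap r/2=1112/37447: DF=(1 − 1112/37447·(0.965900+0.959800+0.930200))/(1+1112/37447) = 1111/1250 ≈ 0.888800
step 5 [2.5y] zero: DF = P = 8773/10000 ≈ 0.877300
step 6 [3y] bond c/2=19/800: DF=(7927313/8000000 − 19/800·(0.965900+0.959800+0.930200+0.888800+0.877300))/(1+19/800) = 8607/10000 ≈ 0.860700
step 7 [3.5y] bond c/2=11/400: DF=(255241/250000 − 11/400·(0.965900+0.959800+0.930200+0.888800+0.877300+0.860700))/(1+11/400) = 8469/10000 ≈ 0.846900
step 8 [4y] swap r/2=1807/71489: DF=(1 − 1807/71489·(0.965900+0.959800+0.930200+0.888800+0.877300+0.860700+0.846900))/(1+1807/71489) = 8193/10000 ≈ 0.819300

1 1/2 9659/10000
2 1 4799/5000
3 3/2 4651/5000
4 2 1111/1250
5 5/2 8773/10000
6 3 8607/10000
7 7/2 8469/10000
8 4 8193/10000
f(0.5y,2y) = ((9659/10000)/(1111/1250) − 1)/(3/2) = 257/4444 ≈ 5.7831%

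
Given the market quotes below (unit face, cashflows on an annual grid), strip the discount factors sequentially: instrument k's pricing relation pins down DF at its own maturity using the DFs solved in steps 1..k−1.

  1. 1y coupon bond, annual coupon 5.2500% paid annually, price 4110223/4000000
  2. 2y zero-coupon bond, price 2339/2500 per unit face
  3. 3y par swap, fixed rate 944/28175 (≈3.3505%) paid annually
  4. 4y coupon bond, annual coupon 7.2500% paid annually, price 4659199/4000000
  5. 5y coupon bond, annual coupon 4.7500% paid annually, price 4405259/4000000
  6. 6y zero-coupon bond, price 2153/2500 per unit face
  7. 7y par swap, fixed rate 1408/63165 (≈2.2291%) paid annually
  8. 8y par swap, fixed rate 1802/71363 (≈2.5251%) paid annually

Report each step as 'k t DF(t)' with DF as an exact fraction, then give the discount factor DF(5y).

step 1 [1y] bond c/1=21/400: DF=(4110223/4000000 − 21/400·(0))/(1+21/400) = 9763/10000 ≈ 0.976300
step 2 [2y] zero: DF = P = 2339/2500 ≈ 0.935600
step 3 [3y] swap r/1=944/28175: DF=(1 − 944/28175·(0.976300+0.935600))/(1+944/28175) = 566/625 ≈ 0.905600
step 4 [4y] bond c/1=29/400: DF=(4659199/4000000 − 29/400·(0.976300+0.935600+0.905600))/(1+29/400) = 2239/2500 ≈ 0.895600
step 5 [5y] bond c/1=19/400: DF=(4405259/4000000 − 19/400·(0.976300+0.935600+0.905600+0.895600))/(1+19/400) = 883/1000 ≈ 0.883000
step 6 [6y] zero: DF = P = 2153/2500 ≈ 0.861200
step 7 [7y] swap r/1=1408/63165: DF=(1 − 1408/63165·(0.976300+0.935600+0.905600+0.895600+0.883000+0.861200))/(1+1408/63165) = 537/625 ≈ 0.859200
step 8 [8y] swap r/1=1802/71363: DF=(1 − 1802/71363·(0.976300+0.935600+0.905600+0.895600+0.883000+0.861200+0.859200))/(1+1802/71363) = 4099/5000 ≈ 0.819800

1 1 9763/10000
2 2 2339/2500
3 3 566/625
4 4 2239/2500
5 5 883/1000
6 6 2153/2500
7 7 537/625
8 8 4099/5000
DF(5y) = 883/1000 ≈ 0.883000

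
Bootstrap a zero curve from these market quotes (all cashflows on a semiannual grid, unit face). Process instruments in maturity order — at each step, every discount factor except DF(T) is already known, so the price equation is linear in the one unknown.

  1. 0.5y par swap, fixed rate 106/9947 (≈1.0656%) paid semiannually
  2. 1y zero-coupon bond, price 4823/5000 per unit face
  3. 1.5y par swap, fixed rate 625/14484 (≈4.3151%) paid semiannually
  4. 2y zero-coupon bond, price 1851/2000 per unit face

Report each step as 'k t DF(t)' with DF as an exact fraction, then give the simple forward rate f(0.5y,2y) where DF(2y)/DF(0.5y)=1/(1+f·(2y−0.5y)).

step 1 [0.5y] swap r/2=53/9947: DF=(1 − 53/9947·(0))/(1+53/9947) = 9947/10000 ≈ 0.994700
step 2 [1y] zero: DF = P = 4823/5000 ≈ 0.964600
step 3 [1.5y] swap r/2=625/28968: DF=(1 − 625/28968·(0.994700+0.964600))/(1+625/28968) = 15/16 ≈ 0.937500
step 4 [2y] zero: DF = P = 1851/2000 ≈ 0.925500

1 1/2 9947/10000
2 1 4823/5000
3 3/2 15/16
4 2 1851/2000
f(0.5y,2y) = ((9947/10000)/(1851/2000) − 1)/(3/2) = 1384/27765 ≈ 4.9847%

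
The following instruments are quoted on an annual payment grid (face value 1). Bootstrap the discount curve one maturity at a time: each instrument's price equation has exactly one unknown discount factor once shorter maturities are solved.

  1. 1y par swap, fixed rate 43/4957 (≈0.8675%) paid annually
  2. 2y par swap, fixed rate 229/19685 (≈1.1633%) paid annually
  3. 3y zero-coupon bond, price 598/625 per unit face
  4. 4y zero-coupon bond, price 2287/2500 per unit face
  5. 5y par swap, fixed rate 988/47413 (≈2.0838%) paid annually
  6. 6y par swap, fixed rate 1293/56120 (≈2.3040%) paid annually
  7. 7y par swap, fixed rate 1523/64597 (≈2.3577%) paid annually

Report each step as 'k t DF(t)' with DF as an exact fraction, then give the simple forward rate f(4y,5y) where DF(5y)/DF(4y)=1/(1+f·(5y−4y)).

1 1 4957/5000
2 2 9771/10000
3 3 598/625
4 4 2287/2500
5 5 2253/2500
6 6 8707/10000
7 7 8477/10000
f(4y,5y) = ((2287/2500)/(2253/2500) − 1)/(1) = 34/2253 ≈ 1.5091%

step 1 [1y] swap r/1=43/4957: DF=(1 − 43/4957·(0))/(1+43/4957) = 4957/5000 ≈ 0.991400
step 2 [2y] swap r/1=229/19685: DF=(1 − 229/19685·(0.991400))/(1+229/19685) = 9771/10000 ≈ 0.977100
step 3 [3y] zero: DF = P = 598/625 ≈ 0.956800
step 4 [4y] zero: DF = P = 2287/2500 ≈ 0.914800
step 5 [5y] swap r/1=988/47413: DF=(1 − 988/47413·(0.991400+0.977100+0.956800+0.914800))/(1+988/47413) = 2253/2500 ≈ 0.901200
step 6 [6y] swap r/1=1293/56120: DF=(1 − 1293/56120·(0.991400+0.977100+0.956800+0.914800+0.901200))/(1+1293/56120) = 8707/10000 ≈ 0.870700
step 7 [7y] swap r/1=1523/64597: DF=(1 − 1523/64597·(0.991400+0.977100+0.956800+0.914800+0.901200+0.870700))/(1+1523/64597) = 8477/10000 ≈ 0.847700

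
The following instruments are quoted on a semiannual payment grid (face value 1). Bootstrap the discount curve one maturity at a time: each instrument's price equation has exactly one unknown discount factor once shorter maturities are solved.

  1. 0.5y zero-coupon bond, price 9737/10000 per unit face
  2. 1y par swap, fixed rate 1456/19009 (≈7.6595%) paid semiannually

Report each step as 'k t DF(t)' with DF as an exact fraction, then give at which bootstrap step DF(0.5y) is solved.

step 1 [0.5y] zero: DF = P = 9737/10000 ≈ 0.973700
step 2 [1y] swap r/2=728/19009: DF=(1 − 728/19009·(0.973700))/(1+728/19009) = 1159/1250 ≈ 0.927200

1 1/2 9737/10000
2 1 1159/1250
DF(0.5y) is solved at step 1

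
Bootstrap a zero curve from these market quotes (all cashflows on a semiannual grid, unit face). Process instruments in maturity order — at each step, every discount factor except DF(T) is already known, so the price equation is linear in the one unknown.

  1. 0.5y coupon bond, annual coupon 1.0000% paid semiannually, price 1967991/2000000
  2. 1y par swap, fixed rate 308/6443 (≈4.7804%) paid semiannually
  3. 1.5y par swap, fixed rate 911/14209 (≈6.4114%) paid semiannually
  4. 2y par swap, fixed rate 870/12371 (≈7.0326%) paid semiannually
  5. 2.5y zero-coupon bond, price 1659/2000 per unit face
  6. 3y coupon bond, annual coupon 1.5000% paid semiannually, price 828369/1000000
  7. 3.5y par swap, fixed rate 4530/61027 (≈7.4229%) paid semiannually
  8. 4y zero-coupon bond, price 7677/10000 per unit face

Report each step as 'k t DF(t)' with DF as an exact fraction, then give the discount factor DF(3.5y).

1 1/2 9791/10000
2 1 4769/5000
3 3/2 9089/10000
4 2 1739/2000
5 5/2 1659/2000
6 3 1971/2500
7 7/2 1547/2000
8 4 7677/10000
DF(3.5y) = 1547/2000 ≈ 0.773500

step 1 [0.5y] bond c/2=1/200: DF=(1967991/2000000 − 1/200·(0))/(1+1/200) = 9791/10000 ≈ 0.979100
step 2 [1y] swap r/2=154/6443: DF=(1 − 154/6443·(0.979100))/(1+154/6443) = 4769/5000 ≈ 0.953800
step 3 [1.5y] swap r/2=911/28418: DF=(1 − 911/28418·(0.979100+0.953800))/(1+911/28418) = 9089/10000 ≈ 0.908900
step 4 [2y] swap r/2=435/12371: DF=(1 − 435/12371·(0.979100+0.953800+0.908900))/(1+435/12371) = 1739/2000 ≈ 0.869500
step 5 [2.5y] zero: DF = P = 1659/2000 ≈ 0.829500
step 6 [3y] bond c/2=3/400: DF=(828369/1000000 − 3/400·(0.979100+0.953800+0.908900+0.869500+0.829500))/(1+3/400) = 1971/2500 ≈ 0.788400
step 7 [3.5y] swap r/2=2265/61027: DF=(1 − 2265/61027·(0.979100+0.953800+0.908900+0.869500+0.829500+0.788400))/(1+2265/61027) = 1547/2000 ≈ 0.773500
step 8 [4y] zero: DF = P = 7677/10000 ≈ 0.767700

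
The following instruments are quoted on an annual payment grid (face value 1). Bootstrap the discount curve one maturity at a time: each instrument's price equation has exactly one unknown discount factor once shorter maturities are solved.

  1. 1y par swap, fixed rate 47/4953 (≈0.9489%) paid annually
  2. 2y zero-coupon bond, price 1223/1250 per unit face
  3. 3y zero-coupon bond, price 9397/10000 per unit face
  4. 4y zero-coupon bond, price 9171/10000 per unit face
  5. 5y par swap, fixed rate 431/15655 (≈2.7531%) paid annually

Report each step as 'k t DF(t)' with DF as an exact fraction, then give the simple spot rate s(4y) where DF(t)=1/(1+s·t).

1 1 4953/5000
2 2 1223/1250
3 3 9397/10000
4 4 9171/10000
5 5 8707/10000
s(4y) = (1/(9171/10000) − 1)/(4) = 829/36684 ≈ 2.2598%

step 1 [1y] swap r/1=47/4953: DF=(1 − 47/4953·(0))/(1+47/4953) = 4953/5000 ≈ 0.990600
step 2 [2y] zero: DF = P = 1223/1250 ≈ 0.978400
step 3 [3y] zero: DF = P = 9397/10000 ≈ 0.939700
step 4 [4y] zero: DF = P = 9171/10000 ≈ 0.917100
step 5 [5y] swap r/1=431/15655: DF=(1 − 431/15655·(0.990600+0.978400+0.939700+0.917100))/(1+431/15655) = 8707/10000 ≈ 0.870700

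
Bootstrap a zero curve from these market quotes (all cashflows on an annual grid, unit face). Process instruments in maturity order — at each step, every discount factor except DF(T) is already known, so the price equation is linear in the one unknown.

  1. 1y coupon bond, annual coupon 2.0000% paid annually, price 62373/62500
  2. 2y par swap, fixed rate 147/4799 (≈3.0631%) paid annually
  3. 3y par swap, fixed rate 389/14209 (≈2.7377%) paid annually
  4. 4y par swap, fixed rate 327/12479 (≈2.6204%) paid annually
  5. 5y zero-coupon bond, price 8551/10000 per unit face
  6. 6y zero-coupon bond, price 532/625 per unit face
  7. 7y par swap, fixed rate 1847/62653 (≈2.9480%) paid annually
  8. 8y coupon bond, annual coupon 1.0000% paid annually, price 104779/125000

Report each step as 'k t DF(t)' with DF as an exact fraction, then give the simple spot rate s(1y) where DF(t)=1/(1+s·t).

1 1 1223/1250
2 2 2353/2500
3 3 4611/5000
4 4 9019/10000
5 5 8551/10000
6 6 532/625
7 7 8153/10000
8 8 7679/10000
s(1y) = (1/(1223/1250) − 1)/(1) = 27/1223 ≈ 2.2077%

step 1 [1y] bond c/1=1/50: DF=(62373/62500 − 1/50·(0))/(1+1/50) = 1223/1250 ≈ 0.978400
step 2 [2y] swap r/1=147/4799: DF=(1 − 147/4799·(0.978400))/(1+147/4799) = 2353/2500 ≈ 0.941200
step 3 [3y] swap r/1=389/14209: DF=(1 − 389/14209·(0.978400+0.941200))/(1+389/14209) = 4611/5000 ≈ 0.922200
step 4 [4y] swap r/1=327/12479: DF=(1 − 327/12479·(0.978400+0.941200+0.922200))/(1+327/12479) = 9019/10000 ≈ 0.901900
step 5 [5y] zero: DF = P = 8551/10000 ≈ 0.855100
step 6 [6y] zero: DF = P = 532/625 ≈ 0.851200
step 7 [7y] swap r/1=1847/62653: DF=(1 − 1847/62653·(0.978400+0.941200+0.922200+0.901900+0.855100+0.851200))/(1+1847/62653) = 8153/10000 ≈ 0.815300
step 8 [8y] bond c/1=1/100: DF=(104779/125000 − 1/100·(0.978400+0.941200+0.922200+0.901900+0.855100+0.851200+0.815300))/(1+1/100) = 7679/10000 ≈ 0.767900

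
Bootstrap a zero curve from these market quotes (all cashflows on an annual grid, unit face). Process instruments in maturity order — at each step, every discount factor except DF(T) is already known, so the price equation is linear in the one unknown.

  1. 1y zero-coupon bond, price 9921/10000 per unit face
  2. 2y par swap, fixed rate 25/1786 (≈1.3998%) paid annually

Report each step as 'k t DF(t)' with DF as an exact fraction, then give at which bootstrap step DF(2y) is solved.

1 1 9921/10000
2 2 389/400
DF(2y) is solved at step 2

step 1 [1y] zero: DF = P = 9921/10000 ≈ 0.992100
step 2 [2y] swap r/1=25/1786: DF=(1 − 25/1786·(0.992100))/(1+25/1786) = 389/400 ≈ 0.972500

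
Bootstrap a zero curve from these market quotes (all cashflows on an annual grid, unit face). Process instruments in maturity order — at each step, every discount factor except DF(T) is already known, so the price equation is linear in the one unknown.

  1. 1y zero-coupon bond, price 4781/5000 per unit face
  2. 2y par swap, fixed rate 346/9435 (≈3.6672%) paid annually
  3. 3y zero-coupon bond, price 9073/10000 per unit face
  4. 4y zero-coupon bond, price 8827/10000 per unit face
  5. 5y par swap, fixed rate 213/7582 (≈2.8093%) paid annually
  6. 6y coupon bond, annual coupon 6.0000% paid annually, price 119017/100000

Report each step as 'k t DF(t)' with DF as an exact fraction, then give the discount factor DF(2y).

1 1 4781/5000
2 2 2327/2500
3 3 9073/10000
4 4 8827/10000
5 5 4361/5000
6 6 8653/10000
DF(2y) = 2327/2500 ≈ 0.930800

step 1 [1y] zero: DF = P = 4781/5000 ≈ 0.956200
step 2 [2y] swap r/1=346/9435: DF=(1 − 346/9435·(0.956200))/(1+346/9435) = 2327/2500 ≈ 0.930800
step 3 [3y] zero: DF = P = 9073/10000 ≈ 0.907300
step 4 [4y] zero: DF = P = 8827/10000 ≈ 0.882700
step 5 [5y] swap r/1=213/7582: DF=(1 − 213/7582·(0.956200+0.930800+0.907300+0.882700))/(1+213/7582) = 4361/5000 ≈ 0.872200
step 6 [6y] bond c/1=3/50: DF=(119017/100000 − 3/50·(0.956200+0.930800+0.907300+0.882700+0.872200))/(1+3/50) = 8653/10000 ≈ 0.865300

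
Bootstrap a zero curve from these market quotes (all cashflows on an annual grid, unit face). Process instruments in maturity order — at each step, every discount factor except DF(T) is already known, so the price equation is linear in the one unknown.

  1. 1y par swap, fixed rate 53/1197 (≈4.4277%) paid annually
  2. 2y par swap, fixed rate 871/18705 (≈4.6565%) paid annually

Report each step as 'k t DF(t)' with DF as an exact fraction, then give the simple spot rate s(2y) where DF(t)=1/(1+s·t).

step 1 [1y] swap r/1=53/1197: DF=(1 − 53/1197·(0))/(1+53/1197) = 1197/1250 ≈ 0.957600
step 2 [2y] swap r/1=871/18705: DF=(1 − 871/18705·(0.957600))/(1+871/18705) = 9129/10000 ≈ 0.912900

1 1 1197/1250
2 2 9129/10000
s(2y) = (1/(9129/10000) − 1)/(2) = 871/18258 ≈ 4.7705%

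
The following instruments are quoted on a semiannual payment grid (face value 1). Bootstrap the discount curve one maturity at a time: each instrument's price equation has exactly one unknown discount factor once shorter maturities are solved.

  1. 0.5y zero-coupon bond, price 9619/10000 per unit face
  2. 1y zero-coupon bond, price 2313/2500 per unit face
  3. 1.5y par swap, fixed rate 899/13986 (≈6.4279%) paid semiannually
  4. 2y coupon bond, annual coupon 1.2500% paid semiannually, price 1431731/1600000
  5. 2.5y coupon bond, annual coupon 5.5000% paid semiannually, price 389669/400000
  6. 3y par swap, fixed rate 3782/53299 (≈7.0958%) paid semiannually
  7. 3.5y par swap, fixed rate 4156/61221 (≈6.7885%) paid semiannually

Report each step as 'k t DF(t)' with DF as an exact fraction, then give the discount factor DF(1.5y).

step 1 [0.5y] zero: DF = P = 9619/10000 ≈ 0.961900
step 2 [1y] zero: DF = P = 2313/2500 ≈ 0.925200
step 3 [1.5y] swap r/2=899/27972: DF=(1 − 899/27972·(0.961900+0.925200))/(1+899/27972) = 9101/10000 ≈ 0.910100
step 4 [2y] bond c/2=1/160: DF=(1431731/1600000 − 1/160·(0.961900+0.925200+0.910100))/(1+1/160) = 8719/10000 ≈ 0.871900
step 5 [2.5y] bond c/2=11/400: DF=(389669/400000 − 11/400·(0.961900+0.925200+0.910100+0.871900))/(1+11/400) = 8499/10000 ≈ 0.849900
step 6 [3y] swap r/2=1891/53299: DF=(1 − 1891/53299·(0.961900+0.925200+0.910100+0.871900+0.849900))/(1+1891/53299) = 8109/10000 ≈ 0.810900
step 7 [3.5y] swap r/2=2078/61221: DF=(1 − 2078/61221·(0.961900+0.925200+0.910100+0.871900+0.849900+0.810900))/(1+2078/61221) = 3961/5000 ≈ 0.792200

1 1/2 9619/10000
2 1 2313/2500
3 3/2 9101/10000
4 2 8719/10000
5 5/2 8499/10000
6 3 8109/10000
7 7/2 3961/5000
DF(1.5y) = 9101/10000 ≈ 0.910100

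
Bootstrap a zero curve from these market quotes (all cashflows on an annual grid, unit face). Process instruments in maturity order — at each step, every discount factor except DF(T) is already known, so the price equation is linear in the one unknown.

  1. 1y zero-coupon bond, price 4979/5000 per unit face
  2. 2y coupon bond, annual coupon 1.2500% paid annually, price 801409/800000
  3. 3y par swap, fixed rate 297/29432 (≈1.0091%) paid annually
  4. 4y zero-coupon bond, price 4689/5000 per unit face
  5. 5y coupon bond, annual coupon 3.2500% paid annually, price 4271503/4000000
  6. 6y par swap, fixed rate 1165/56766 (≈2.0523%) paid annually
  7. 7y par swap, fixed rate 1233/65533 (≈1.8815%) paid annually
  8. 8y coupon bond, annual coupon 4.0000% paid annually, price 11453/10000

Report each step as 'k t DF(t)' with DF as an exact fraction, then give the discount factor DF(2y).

1 1 4979/5000
2 2 9771/10000
3 3 9703/10000
4 4 4689/5000
5 5 9121/10000
6 6 1767/2000
7 7 8767/10000
8 8 2123/2500
DF(2y) = 9771/10000 ≈ 0.977100

step 1 [1y] zero: DF = P = 4979/5000 ≈ 0.995800
step 2 [2y] bond c/1=1/80: DF=(801409/800000 − 1/80·(0.995800))/(1+1/80) = 9771/10000 ≈ 0.977100
step 3 [3y] swap r/1=297/29432: DF=(1 − 297/29432·(0.995800+0.977100))/(1+297/29432) = 9703/10000 ≈ 0.970300
step 4 [4y] zero: DF = P = 4689/5000 ≈ 0.937800
step 5 [5y] bond c/1=13/400: DF=(4271503/4000000 − 13/400·(0.995800+0.977100+0.970300+0.937800))/(1+13/400) = 9121/10000 ≈ 0.912100
step 6 [6y] swap r/1=1165/56766: DF=(1 − 1165/56766·(0.995800+0.977100+0.970300+0.937800+0.912100))/(1+1165/56766) = 1767/2000 ≈ 0.883500
step 7 [7y] swap r/1=1233/65533: DF=(1 − 1233/65533·(0.995800+0.977100+0.970300+0.937800+0.912100+0.883500))/(1+1233/65533) = 8767/10000 ≈ 0.876700
step 8 [8y] bond c/1=1/25: DF=(11453/10000 − 1/25·(0.995800+0.977100+0.970300+0.937800+0.912100+0.883500+0.876700))/(1+1/25) = 2123/2500 ≈ 0.849200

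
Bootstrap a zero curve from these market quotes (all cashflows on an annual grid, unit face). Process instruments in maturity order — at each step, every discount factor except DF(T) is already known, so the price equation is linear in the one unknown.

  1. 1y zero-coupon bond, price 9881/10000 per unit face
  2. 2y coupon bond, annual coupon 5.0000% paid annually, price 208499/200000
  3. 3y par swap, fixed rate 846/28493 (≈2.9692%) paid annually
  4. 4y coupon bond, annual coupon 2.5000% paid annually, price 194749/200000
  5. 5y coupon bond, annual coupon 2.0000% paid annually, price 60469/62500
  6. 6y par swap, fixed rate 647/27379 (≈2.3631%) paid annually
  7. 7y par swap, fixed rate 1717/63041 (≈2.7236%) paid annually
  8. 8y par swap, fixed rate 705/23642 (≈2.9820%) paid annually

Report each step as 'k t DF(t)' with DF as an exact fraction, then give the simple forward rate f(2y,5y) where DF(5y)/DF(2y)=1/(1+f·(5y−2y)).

step 1 [1y] zero: DF = P = 9881/10000 ≈ 0.988100
step 2 [2y] bond c/1=1/20: DF=(208499/200000 − 1/20·(0.988100))/(1+1/20) = 4729/5000 ≈ 0.945800
step 3 [3y] swap r/1=846/28493: DF=(1 − 846/28493·(0.988100+0.945800))/(1+846/28493) = 4577/5000 ≈ 0.915400
step 4 [4y] bond c/1=1/40: DF=(194749/200000 − 1/40·(0.988100+0.945800+0.915400))/(1+1/40) = 1761/2000 ≈ 0.880500
step 5 [5y] bond c/1=1/50: DF=(60469/62500 − 1/50·(0.988100+0.945800+0.915400+0.880500))/(1+1/50) = 4377/5000 ≈ 0.875400
step 6 [6y] swap r/1=647/27379: DF=(1 − 647/27379·(0.988100+0.945800+0.915400+0.880500+0.875400))/(1+647/27379) = 4353/5000 ≈ 0.870600
step 7 [7y] swap r/1=1717/63041: DF=(1 − 1717/63041·(0.988100+0.945800+0.915400+0.880500+0.875400+0.870600))/(1+1717/63041) = 8283/10000 ≈ 0.828300
step 8 [8y] swap r/1=705/23642: DF=(1 − 705/23642·(0.988100+0.945800+0.915400+0.880500+0.875400+0.870600+0.828300))/(1+705/23642) = 1577/2000 ≈ 0.788500

1 1 9881/10000
2 2 4729/5000
3 3 4577/5000
4 4 1761/2000
5 5 4377/5000
6 6 4353/5000
7 7 8283/10000
8 8 1577/2000
f(2y,5y) = ((4729/5000)/(4377/5000) − 1)/(3) = 352/13131 ≈ 2.6807%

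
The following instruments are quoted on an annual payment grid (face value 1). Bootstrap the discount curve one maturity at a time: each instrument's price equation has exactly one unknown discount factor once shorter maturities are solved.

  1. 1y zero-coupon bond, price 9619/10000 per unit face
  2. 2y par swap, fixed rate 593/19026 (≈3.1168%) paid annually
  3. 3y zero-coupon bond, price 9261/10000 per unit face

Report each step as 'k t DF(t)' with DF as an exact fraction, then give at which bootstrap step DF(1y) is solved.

1 1 9619/10000
2 2 9407/10000
3 3 9261/10000
DF(1y) is solved at step 1

step 1 [1y] zero: DF = P = 9619/10000 ≈ 0.961900
step 2 [2y] swap r/1=593/19026: DF=(1 − 593/19026·(0.961900))/(1+593/19026) = 9407/10000 ≈ 0.940700
step 3 [3y] zero: DF = P = 9261/10000 ≈ 0.926100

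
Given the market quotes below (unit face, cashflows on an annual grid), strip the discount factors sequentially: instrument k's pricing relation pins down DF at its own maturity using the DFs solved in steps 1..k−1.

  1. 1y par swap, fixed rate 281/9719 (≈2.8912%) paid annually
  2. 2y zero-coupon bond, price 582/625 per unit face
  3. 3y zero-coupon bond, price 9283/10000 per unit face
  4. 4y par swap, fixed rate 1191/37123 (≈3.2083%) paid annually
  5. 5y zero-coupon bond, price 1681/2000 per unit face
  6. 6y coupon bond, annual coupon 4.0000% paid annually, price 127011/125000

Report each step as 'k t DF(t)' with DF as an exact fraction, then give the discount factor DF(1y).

1 1 9719/10000
2 2 582/625
3 3 9283/10000
4 4 8809/10000
5 5 1681/2000
6 6 8019/10000
DF(1y) = 9719/10000 ≈ 0.971900

step 1 [1y] swap r/1=281/9719: DF=(1 − 281/9719·(0))/(1+281/9719) = 9719/10000 ≈ 0.971900
step 2 [2y] zero: DF = P = 582/625 ≈ 0.931200
step 3 [3y] zero: DF = P = 9283/10000 ≈ 0.928300
step 4 [4y] swap r/1=1191/37123: DF=(1 − 1191/37123·(0.971900+0.931200+0.928300))/(1+1191/37123) = 8809/10000 ≈ 0.880900
step 5 [5y] zero: DF = P = 1681/2000 ≈ 0.840500
step 6 [6y] bond c/1=1/25: DF=(127011/125000 − 1/25·(0.971900+0.931200+0.928300+0.880900+0.840500))/(1+1/25) = 8019/10000 ≈ 0.801900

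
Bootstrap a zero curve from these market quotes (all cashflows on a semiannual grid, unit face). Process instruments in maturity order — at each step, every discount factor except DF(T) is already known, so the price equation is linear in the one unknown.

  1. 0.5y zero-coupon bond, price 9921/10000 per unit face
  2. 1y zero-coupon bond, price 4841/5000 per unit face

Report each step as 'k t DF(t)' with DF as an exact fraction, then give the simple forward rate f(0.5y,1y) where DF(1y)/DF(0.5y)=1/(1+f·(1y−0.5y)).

step 1 [0.5y] zero: DF = P = 9921/10000 ≈ 0.992100
step 2 [1y] zero: DF = P = 4841/5000 ≈ 0.968200

1 1/2 9921/10000
2 1 4841/5000
f(0.5y,1y) = ((9921/10000)/(4841/5000) − 1)/(1/2) = 239/4841 ≈ 4.9370%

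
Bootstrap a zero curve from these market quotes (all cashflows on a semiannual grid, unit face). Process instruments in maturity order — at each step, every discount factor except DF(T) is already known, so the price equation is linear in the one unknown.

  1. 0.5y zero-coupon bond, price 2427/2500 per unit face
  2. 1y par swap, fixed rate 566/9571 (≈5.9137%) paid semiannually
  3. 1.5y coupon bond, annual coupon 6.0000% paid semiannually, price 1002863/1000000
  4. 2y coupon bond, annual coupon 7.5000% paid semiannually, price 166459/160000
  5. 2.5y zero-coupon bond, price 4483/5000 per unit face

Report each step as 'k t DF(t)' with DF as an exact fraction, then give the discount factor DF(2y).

1 1/2 2427/2500
2 1 4717/5000
3 3/2 9179/10000
4 2 2251/2500
5 5/2 4483/5000
DF(2y) = 2251/2500 ≈ 0.900400

step 1 [0.5y] zero: DF = P = 2427/2500 ≈ 0.970800
step 2 [1y] swap r/2=283/9571: DF=(1 − 283/9571·(0.970800))/(1+283/9571) = 4717/5000 ≈ 0.943400
step 3 [1.5y] bond c/2=3/100: DF=(1002863/1000000 − 3/100·(0.970800+0.943400))/(1+3/100) = 9179/10000 ≈ 0.917900
step 4 [2y] bond c/2=3/80: DF=(166459/160000 − 3/80·(0.970800+0.943400+0.917900))/(1+3/80) = 2251/2500 ≈ 0.900400
step 5 [2.5y] zero: DF = P = 4483/5000 ≈ 0.896600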